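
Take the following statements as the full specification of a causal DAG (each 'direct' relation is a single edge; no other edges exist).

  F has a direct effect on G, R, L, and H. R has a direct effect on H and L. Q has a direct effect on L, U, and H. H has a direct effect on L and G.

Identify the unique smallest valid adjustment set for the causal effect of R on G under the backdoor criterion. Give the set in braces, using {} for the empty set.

{F}

Variables eligible for adjustment (non-descendants of R, excluding R and G): {F, Q, U}.
Backdoor paths from R to G:
  P1: R <- F -> H -> G
  P2: R <- F -> G
  P3: R <- F -> L <- Q -> H -> G
  P4: R <- F -> L <- H -> G
The empty set is not sufficient: P1 (R <- F -> H -> G) has no collider blocking it and no conditioned non-collider, so it is open.
Try {F}:
  P1: blocked at fork node F ∈ conditioning set.
  P2: blocked at fork node F ∈ conditioning set.
  P3: blocked at fork node F ∈ conditioning set.
  P4: blocked at fork node F ∈ conditioning set.
{F} contains no descendant of R and blocks every backdoor path.
No other singleton works — e.g. {Q} leaves P1 open — so {F} is the unique smallest valid adjustment set.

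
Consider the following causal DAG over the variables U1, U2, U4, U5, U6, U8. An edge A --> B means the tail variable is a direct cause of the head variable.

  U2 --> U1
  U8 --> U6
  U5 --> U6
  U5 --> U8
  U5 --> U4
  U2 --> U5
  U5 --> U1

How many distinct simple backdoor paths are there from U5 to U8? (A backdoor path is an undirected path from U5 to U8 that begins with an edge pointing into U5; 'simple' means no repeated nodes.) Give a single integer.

A backdoor path from U5 to U8 is any simple undirected path whose first edge points into U5 (i.e. leaves U5 via a parent).
Parents of U5: {U2}.
No simple path from any parent of U5 reaches U8 without revisiting U5, so there are no backdoor paths.

0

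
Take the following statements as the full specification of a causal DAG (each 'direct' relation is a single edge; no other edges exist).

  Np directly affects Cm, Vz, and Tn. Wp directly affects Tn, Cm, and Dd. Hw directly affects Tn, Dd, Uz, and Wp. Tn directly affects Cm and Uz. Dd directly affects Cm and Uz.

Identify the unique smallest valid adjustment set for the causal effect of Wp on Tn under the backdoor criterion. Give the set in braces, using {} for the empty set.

Variables eligible for adjustment (non-descendants of Wp, excluding Wp and Tn): {Hw, Np, Vz}.
Backdoor paths from Wp to Tn:
  P1: Wp <- Hw -> Tn
  P2: Wp <- Hw -> Dd -> Uz <- Tn
  P3: Wp <- Hw -> Dd -> Cm <- Np -> Tn
  P4: Wp <- Hw -> Dd -> Cm <- Tn
  P5: Wp <- Hw -> Uz <- Tn
  P6: Wp <- Hw -> Uz <- Dd -> Cm <- Np -> Tn
  P7: Wp <- Hw -> Uz <- Dd -> Cm <- Tn
The empty set is not sufficient: P1 (Wp <- Hw -> Tn) has no collider blocking it and no conditioned non-collider, so it is open.
Try {Hw}:
  P1: blocked at fork node Hw ∈ conditioning set.
  P2: blocked at fork node Hw ∈ conditioning set.
  P3: blocked at fork node Hw ∈ conditioning set.
  P4: blocked at fork node Hw ∈ conditioning set.
  P5: blocked at fork node Hw ∈ conditioning set.
  P6: blocked at fork node Hw ∈ conditioning set.
  P7: blocked at fork node Hw ∈ conditioning set.
{Hw} contains no descendant of Wp and blocks every backdoor path.
No other singleton works — e.g. {Np} leaves P1 open — so {Hw} is the unique smallest valid adjustment set.

{Hw}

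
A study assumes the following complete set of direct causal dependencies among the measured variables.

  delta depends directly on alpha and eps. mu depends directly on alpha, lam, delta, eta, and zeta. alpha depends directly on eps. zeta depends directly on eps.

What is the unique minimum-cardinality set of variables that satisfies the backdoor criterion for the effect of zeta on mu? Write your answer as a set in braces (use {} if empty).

{eps}

Variables eligible for adjustment (non-descendants of zeta, excluding zeta and mu): {alpha, delta, eps, eta, lam}.
Backdoor paths from zeta to mu:
  P1: zeta <- eps -> alpha -> delta -> mu
  P2: zeta <- eps -> alpha -> mu
  P3: zeta <- eps -> delta <- alpha -> mu
  P4: zeta <- eps -> delta -> mu
The empty set is not sufficient: P1 (zeta <- eps -> alpha -> delta -> mu) has no collider blocking it and no conditioned non-collider, so it is open.
Try {eps}:
  P1: blocked at fork node eps ∈ conditioning set.
  P2: blocked at fork node eps ∈ conditioning set.
  P3: blocked at fork node eps ∈ conditioning set.
  P4: blocked at fork node eps ∈ conditioning set.
{eps} contains no descendant of zeta and blocks every backdoor path.
No other singleton works — e.g. {alpha} leaves P4 open — so {eps} is the unique smallest valid adjustment set.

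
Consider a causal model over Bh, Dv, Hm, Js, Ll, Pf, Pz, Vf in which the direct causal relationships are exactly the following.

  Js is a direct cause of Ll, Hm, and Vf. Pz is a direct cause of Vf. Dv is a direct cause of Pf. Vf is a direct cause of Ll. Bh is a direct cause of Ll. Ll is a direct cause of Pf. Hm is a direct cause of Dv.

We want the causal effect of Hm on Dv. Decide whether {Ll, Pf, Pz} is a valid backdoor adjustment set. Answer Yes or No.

No

Backdoor paths from Hm to Dv (paths whose first edge points into Hm):
  P1: Hm <- Js -> Vf -> Ll -> Pf <- Dv
  P2: Hm <- Js -> Ll -> Pf <- Dv
Condition 1 (no descendant of Hm in the set): FAILS — Pf is a descendant of Hm.
Condition 2 (every backdoor path blocked by {Ll, Pf, Pz}):
  P1: blocked at chain node Ll ∈ conditioning set.
  P2: blocked at chain node Ll ∈ conditioning set.
{Ll, Pf, Pz} does not satisfy the backdoor criterion.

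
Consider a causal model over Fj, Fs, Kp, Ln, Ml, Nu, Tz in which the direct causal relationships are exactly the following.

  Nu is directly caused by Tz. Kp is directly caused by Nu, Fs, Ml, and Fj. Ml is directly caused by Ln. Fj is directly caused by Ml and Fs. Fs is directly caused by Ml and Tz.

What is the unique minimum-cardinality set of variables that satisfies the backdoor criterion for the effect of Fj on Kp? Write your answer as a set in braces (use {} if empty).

{Fs, Ml}

Variables eligible for adjustment (non-descendants of Fj, excluding Fj and Kp): {Fs, Ln, Ml, Nu, Tz}.
Backdoor paths from Fj to Kp:
  P1: Fj <- Ml -> Fs <- Tz -> Nu -> Kp
  P2: Fj <- Ml -> Fs -> Kp
  P3: Fj <- Ml -> Kp
  P4: Fj <- Fs <- Ml -> Kp
  P5: Fj <- Fs <- Tz -> Nu -> Kp
  P6: Fj <- Fs -> Kp
The empty set is not sufficient: P2 (Fj <- Ml -> Fs -> Kp) has no collider blocking it and no conditioned non-collider, so it is open.
Try {Fs, Ml}:
  P1: blocked at fork node Ml ∈ conditioning set.
  P2: blocked at fork node Ml ∈ conditioning set.
  P3: blocked at fork node Ml ∈ conditioning set.
  P4: blocked at chain node Fs ∈ conditioning set.
  P5: blocked at chain node Fs ∈ conditioning set.
  P6: blocked at fork node Fs ∈ conditioning set.
{Fs, Ml} contains no descendant of Fj and blocks every backdoor path.
Every element of {Fs, Ml} is needed (dropping Fs leaves P5 open; dropping Ml leaves P1 open), so no proper subset is valid.
Among all size-2 subsets of the eligible variables, only {Fs, Ml} blocks every backdoor path, so it is the unique smallest valid adjustment set.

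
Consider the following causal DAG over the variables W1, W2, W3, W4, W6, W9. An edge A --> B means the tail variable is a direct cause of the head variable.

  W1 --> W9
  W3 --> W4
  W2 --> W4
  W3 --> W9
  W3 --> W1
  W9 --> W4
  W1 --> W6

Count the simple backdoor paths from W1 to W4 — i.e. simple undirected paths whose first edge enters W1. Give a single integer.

A backdoor path from W1 to W4 is any simple undirected path whose first edge points into W1 (i.e. leaves W1 via a parent).
Parents of W1: {W3}.
Enumerating:
  P1: W1 <- W3 -> W9 -> W4
  P2: W1 <- W3 -> W4
That exhausts the simple backdoor paths. Count: 2.

2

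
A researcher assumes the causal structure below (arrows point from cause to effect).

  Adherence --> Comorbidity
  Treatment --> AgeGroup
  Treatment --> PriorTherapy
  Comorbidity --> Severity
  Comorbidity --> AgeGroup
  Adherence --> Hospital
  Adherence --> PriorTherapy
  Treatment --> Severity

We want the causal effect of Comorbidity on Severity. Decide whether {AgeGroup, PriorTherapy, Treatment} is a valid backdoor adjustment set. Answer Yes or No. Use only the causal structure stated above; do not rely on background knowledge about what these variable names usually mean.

Backdoor paths from Comorbidity to Severity (paths whose first edge points into Comorbidity):
  P1: Comorbidity <- Adherence -> PriorTherapy <- Treatment -> Severity
Condition 1 (no descendant of Comorbidity in the set): FAILS — AgeGroup is a descendant of Comorbidity.
Condition 2 (every backdoor path blocked by {AgeGroup, PriorTherapy, Treatment}):
  P1: blocked at fork node Treatment ∈ conditioning set.
{AgeGroup, PriorTherapy, Treatment} does not satisfy the backdoor criterion.

No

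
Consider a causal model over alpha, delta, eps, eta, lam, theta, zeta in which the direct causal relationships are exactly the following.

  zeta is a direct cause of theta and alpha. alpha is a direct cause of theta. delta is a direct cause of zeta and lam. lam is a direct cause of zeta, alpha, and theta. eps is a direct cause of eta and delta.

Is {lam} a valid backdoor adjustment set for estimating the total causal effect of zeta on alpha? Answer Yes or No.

Yes

Backdoor paths from zeta to alpha (paths whose first edge points into zeta):
  P1: zeta <- delta -> lam -> alpha
  P2: zeta <- delta -> lam -> theta <- alpha
  P3: zeta <- lam -> alpha
  P4: zeta <- lam -> theta <- alpha
Condition 1 (no descendant of zeta in the set): holds — descendants of zeta are {alpha, theta}; none are in {lam}.
Condition 2 (every backdoor path blocked by {lam}):
  P1: blocked at chain node lam ∈ conditioning set.
  P2: blocked at chain node lam ∈ conditioning set.
  P3: blocked at fork node lam ∈ conditioning set.
  P4: blocked at fork node lam ∈ conditioning set.
{lam} satisfies the backdoor criterion.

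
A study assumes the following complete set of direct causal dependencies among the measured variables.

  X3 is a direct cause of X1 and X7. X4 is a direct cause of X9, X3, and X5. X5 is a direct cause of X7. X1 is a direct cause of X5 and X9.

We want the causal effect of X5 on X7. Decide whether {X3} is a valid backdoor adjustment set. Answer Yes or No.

Yes

Backdoor paths from X5 to X7 (paths whose first edge points into X5):
  P1: X5 <- X4 -> X3 -> X7
  P2: X5 <- X4 -> X9 <- X1 <- X3 -> X7
  P3: X5 <- X1 <- X3 -> X7
  P4: X5 <- X1 -> X9 <- X4 -> X3 -> X7
Condition 1 (no descendant of X5 in the set): holds — descendants of X5 are {X7}; none are in {X3}.
Condition 2 (every backdoor path blocked by {X3}):
  P1: blocked at chain node X3 ∈ conditioning set.
  P2: blocked at collider X9 (neither it nor any descendant is in the conditioning set).
  P3: blocked at fork node X3 ∈ conditioning set.
  P4: blocked at collider X9 (neither it nor any descendant is in the conditioning set).
{X3} satisfies the backdoor criterion.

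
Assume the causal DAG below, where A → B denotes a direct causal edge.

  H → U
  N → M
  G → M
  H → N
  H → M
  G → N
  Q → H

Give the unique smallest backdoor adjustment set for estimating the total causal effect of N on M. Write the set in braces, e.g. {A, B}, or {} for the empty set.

Variables eligible for adjustment (non-descendants of N, excluding N and M): {G, H, Q, U}.
Backdoor paths from N to M:
  P1: N <- H -> M
  P2: N <- G -> M
The empty set is not sufficient: P1 (N <- H -> M) has no collider blocking it and no conditioned non-collider, so it is open.
Try {G, H}:
  P1: blocked at fork node H ∈ conditioning set.
  P2: blocked at fork node G ∈ conditioning set.
{G, H} contains no descendant of N and blocks every backdoor path.
Every element of {G, H} is needed (dropping G leaves P2 open; dropping H leaves P1 open), so no proper subset is valid.
Among all size-2 subsets of the eligible variables, only {G, H} blocks every backdoor path, so it is the unique smallest valid adjustment set.

{G, H}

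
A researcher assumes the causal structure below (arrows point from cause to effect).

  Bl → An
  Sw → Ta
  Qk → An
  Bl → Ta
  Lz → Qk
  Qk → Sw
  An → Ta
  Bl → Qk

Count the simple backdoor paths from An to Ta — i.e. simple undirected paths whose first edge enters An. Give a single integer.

4

A backdoor path from An to Ta is any simple undirected path whose first edge points into An (i.e. leaves An via a parent).
Parents of An: {Bl, Qk}.
Enumerating:
  P1: An <- Bl -> Qk -> Sw -> Ta
  P2: An <- Bl -> Ta
  P3: An <- Qk <- Bl -> Ta
  P4: An <- Qk -> Sw -> Ta
That exhausts the simple backdoor paths. Count: 4.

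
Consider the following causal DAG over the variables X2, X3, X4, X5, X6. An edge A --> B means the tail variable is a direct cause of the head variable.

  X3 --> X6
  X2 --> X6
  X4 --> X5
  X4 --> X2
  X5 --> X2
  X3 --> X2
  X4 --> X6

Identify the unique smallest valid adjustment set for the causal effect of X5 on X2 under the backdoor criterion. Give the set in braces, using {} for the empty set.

Variables eligible for adjustment (non-descendants of X5, excluding X5 and X2): {X3, X4}.
Backdoor paths from X5 to X2:
  P1: X5 <- X4 -> X2
  P2: X5 <- X4 -> X6 <- X3 -> X2
  P3: X5 <- X4 -> X6 <- X2
The empty set is not sufficient: P1 (X5 <- X4 -> X2) has no collider blocking it and no conditioned non-collider, so it is open.
Try {X4}:
  P1: blocked at fork node X4 ∈ conditioning set.
  P2: blocked at fork node X4 ∈ conditioning set.
  P3: blocked at fork node X4 ∈ conditioning set.
{X4} contains no descendant of X5 and blocks every backdoor path.
No other singleton works — e.g. {X3} leaves P1 open — so {X4} is the unique smallest valid adjustment set.

{X4}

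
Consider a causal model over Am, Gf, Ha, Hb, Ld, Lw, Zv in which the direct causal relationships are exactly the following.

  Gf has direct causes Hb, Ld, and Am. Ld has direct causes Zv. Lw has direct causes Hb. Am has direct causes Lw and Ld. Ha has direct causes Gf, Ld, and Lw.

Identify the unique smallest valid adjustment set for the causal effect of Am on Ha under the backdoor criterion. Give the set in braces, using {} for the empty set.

{Ld, Lw}

Variables eligible for adjustment (non-descendants of Am, excluding Am and Ha): {Hb, Ld, Lw, Zv}.
Backdoor paths from Am to Ha:
  P1: Am <- Lw <- Hb -> Gf <- Ld -> Ha
  P2: Am <- Lw <- Hb -> Gf -> Ha
  P3: Am <- Lw -> Ha
  P4: Am <- Ld -> Gf <- Hb -> Lw -> Ha
  P5: Am <- Ld -> Gf -> Ha
  P6: Am <- Ld -> Ha
The empty set is not sufficient: P2 (Am <- Lw <- Hb -> Gf -> Ha) has no collider blocking it and no conditioned non-collider, so it is open.
Try {Ld, Lw}:
  P1: blocked at chain node Lw ∈ conditioning set.
  P2: blocked at chain node Lw ∈ conditioning set.
  P3: blocked at fork node Lw ∈ conditioning set.
  P4: blocked at fork node Ld ∈ conditioning set.
  P5: blocked at fork node Ld ∈ conditioning set.
  P6: blocked at fork node Ld ∈ conditioning set.
{Ld, Lw} contains no descendant of Am and blocks every backdoor path.
Every element of {Ld, Lw} is needed (dropping Ld leaves P5 open; dropping Lw leaves P2 open), so no proper subset is valid.
Among all size-2 subsets of the eligible variables, only {Ld, Lw} blocks every backdoor path, so it is the unique smallest valid adjustment set.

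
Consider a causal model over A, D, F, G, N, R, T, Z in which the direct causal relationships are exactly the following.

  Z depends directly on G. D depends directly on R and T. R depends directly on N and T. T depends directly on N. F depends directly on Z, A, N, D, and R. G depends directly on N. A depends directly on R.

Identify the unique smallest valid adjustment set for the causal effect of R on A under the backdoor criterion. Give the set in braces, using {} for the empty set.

{}

Variables eligible for adjustment (non-descendants of R, excluding R and A): {G, N, T, Z}.
Backdoor paths from R to A:
  P1: R <- N -> G -> Z -> F <- A
  P2: R <- N -> T -> D -> F <- A
  P3: R <- N -> F <- A
  P4: R <- T <- N -> G -> Z -> F <- A
  P5: R <- T <- N -> F <- A
  P6: R <- T -> D -> F <- A
Each backdoor path contains an unconditioned collider, so every path is already blocked with the empty conditioning set:
  P1: blocked at collider F (neither it nor any descendant is in the conditioning set).
  P2: blocked at collider F (neither it nor any descendant is in the conditioning set).
  P3: blocked at collider F (neither it nor any descendant is in the conditioning set).
  P4: blocked at collider F (neither it nor any descendant is in the conditioning set).
  P5: blocked at collider F (neither it nor any descendant is in the conditioning set).
  P6: blocked at collider F (neither it nor any descendant is in the conditioning set).
The empty set is therefore the unique smallest valid set.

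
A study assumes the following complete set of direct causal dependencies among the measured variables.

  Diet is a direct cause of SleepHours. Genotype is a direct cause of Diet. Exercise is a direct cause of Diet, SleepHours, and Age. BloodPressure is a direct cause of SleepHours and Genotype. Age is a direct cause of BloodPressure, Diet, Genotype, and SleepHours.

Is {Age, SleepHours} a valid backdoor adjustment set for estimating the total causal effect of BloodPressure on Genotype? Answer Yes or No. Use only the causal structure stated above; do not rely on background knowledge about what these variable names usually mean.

Backdoor paths from BloodPressure to Genotype (paths whose first edge points into BloodPressure):
  P1: BloodPressure <- Age <- Exercise -> Diet <- Genotype
  P2: BloodPressure <- Age <- Exercise -> SleepHours <- Diet <- Genotype
  P3: BloodPressure <- Age -> Genotype
  P4: BloodPressure <- Age -> Diet <- Genotype
  P5: BloodPressure <- Age -> SleepHours <- Exercise -> Diet <- Genotype
  P6: BloodPressure <- Age -> SleepHours <- Diet <- Genotype
Condition 1 (no descendant of BloodPressure in the set): FAILS — SleepHours is a descendant of BloodPressure.
Condition 2 (every backdoor path blocked by {Age, SleepHours}):
  P1: blocked at chain node Age ∈ conditioning set.
  P2: blocked at chain node Age ∈ conditioning set.
  P3: blocked at fork node Age ∈ conditioning set.
  P4: blocked at fork node Age ∈ conditioning set.
  P5: blocked at fork node Age ∈ conditioning set.
  P6: blocked at fork node Age ∈ conditioning set.
{Age, SleepHours} does not satisfy the backdoor criterion.

No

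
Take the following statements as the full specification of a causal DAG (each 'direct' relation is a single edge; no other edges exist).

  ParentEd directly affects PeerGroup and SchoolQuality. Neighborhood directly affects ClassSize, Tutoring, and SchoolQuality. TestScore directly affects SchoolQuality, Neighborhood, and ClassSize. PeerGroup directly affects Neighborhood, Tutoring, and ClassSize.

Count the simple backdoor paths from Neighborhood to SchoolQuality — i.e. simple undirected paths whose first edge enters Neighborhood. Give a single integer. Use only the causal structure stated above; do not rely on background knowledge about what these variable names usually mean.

A backdoor path from Neighborhood to SchoolQuality is any simple undirected path whose first edge points into Neighborhood (i.e. leaves Neighborhood via a parent).
Parents of Neighborhood: {PeerGroup, TestScore}.
Enumerating:
  P1: Neighborhood <- TestScore -> SchoolQuality
  P2: Neighborhood <- TestScore -> ClassSize <- PeerGroup <- ParentEd -> SchoolQuality
  P3: Neighborhood <- PeerGroup <- ParentEd -> SchoolQuality
  P4: Neighborhood <- PeerGroup -> ClassSize <- TestScore -> SchoolQuality
That exhausts the simple backdoor paths. Count: 4.

4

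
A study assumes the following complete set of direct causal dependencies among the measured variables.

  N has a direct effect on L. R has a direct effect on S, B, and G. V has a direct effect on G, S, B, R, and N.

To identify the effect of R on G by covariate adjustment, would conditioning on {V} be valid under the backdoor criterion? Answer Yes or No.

Backdoor paths from R to G (paths whose first edge points into R):
  P1: R <- V -> G
Condition 1 (no descendant of R in the set): holds — descendants of R are {B, G, S}; none are in {V}.
Condition 2 (every backdoor path blocked by {V}):
  P1: blocked at fork node V ∈ conditioning set.
{V} satisfies the backdoor criterion.

Yes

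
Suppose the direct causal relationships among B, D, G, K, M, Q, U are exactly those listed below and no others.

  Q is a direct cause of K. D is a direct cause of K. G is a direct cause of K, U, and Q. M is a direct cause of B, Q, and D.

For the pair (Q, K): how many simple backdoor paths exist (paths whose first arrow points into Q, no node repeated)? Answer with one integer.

2

A backdoor path from Q to K is any simple undirected path whose first edge points into Q (i.e. leaves Q via a parent).
Parents of Q: {G, M}.
Enumerating:
  P1: Q <- M -> D -> K
  P2: Q <- G -> K
That exhausts the simple backdoor paths. Count: 2.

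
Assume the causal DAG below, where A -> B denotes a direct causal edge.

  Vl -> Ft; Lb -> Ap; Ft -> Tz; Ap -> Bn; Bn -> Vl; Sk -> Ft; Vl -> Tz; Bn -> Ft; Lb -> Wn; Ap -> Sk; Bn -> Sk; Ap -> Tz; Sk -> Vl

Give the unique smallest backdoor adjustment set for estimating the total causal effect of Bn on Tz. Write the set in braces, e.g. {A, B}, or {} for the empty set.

Variables eligible for adjustment (non-descendants of Bn, excluding Bn and Tz): {Ap, Lb, Wn}.
Backdoor paths from Bn to Tz:
  P1: Bn <- Ap -> Sk -> Vl -> Ft -> Tz
  P2: Bn <- Ap -> Sk -> Vl -> Tz
  P3: Bn <- Ap -> Sk -> Ft <- Vl -> Tz
  P4: Bn <- Ap -> Sk -> Ft -> Tz
  P5: Bn <- Ap -> Tz
The empty set is not sufficient: P1 (Bn <- Ap -> Sk -> Vl -> Ft -> Tz) has no collider blocking it and no conditioned non-collider, so it is open.
Try {Ap}:
  P1: blocked at fork node Ap ∈ conditioning set.
  P2: blocked at fork node Ap ∈ conditioning set.
  P3: blocked at fork node Ap ∈ conditioning set.
  P4: blocked at fork node Ap ∈ conditioning set.
  P5: blocked at fork node Ap ∈ conditioning set.
{Ap} contains no descendant of Bn and blocks every backdoor path.
No other singleton works — e.g. {Lb} leaves P1 open — so {Ap} is the unique smallest valid adjustment set.

{Ap}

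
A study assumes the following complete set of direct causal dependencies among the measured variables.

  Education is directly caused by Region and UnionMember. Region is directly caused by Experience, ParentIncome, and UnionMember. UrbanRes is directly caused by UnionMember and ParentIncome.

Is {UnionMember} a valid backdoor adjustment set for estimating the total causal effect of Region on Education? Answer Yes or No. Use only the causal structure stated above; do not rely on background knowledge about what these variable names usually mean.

Yes

Backdoor paths from Region to Education (paths whose first edge points into Region):
  P1: Region <- UnionMember -> Education
  P2: Region <- ParentIncome -> UrbanRes <- UnionMember -> Education
Condition 1 (no descendant of Region in the set): holds — descendants of Region are {Education}; none are in {UnionMember}.
Condition 2 (every backdoor path blocked by {UnionMember}):
  P1: blocked at fork node UnionMember ∈ conditioning set.
  P2: blocked at collider UrbanRes (neither it nor any descendant is in the conditioning set).
{UnionMember} satisfies the backdoor criterion.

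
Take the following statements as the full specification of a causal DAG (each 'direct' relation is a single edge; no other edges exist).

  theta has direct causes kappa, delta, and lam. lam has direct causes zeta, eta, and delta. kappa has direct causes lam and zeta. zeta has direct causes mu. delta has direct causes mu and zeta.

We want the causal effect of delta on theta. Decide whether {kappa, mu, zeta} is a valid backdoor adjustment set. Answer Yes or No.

Backdoor paths from delta to theta (paths whose first edge points into delta):
  P1: delta <- mu -> zeta -> lam -> kappa -> theta
  P2: delta <- mu -> zeta -> lam -> theta
  P3: delta <- mu -> zeta -> kappa <- lam -> theta
  P4: delta <- mu -> zeta -> kappa -> theta
  P5: delta <- zeta -> lam -> kappa -> theta
  P6: delta <- zeta -> lam -> theta
  P7: delta <- zeta -> kappa <- lam -> theta
  P8: delta <- zeta -> kappa -> theta
Condition 1 (no descendant of delta in the set): FAILS — kappa is a descendant of delta.
Condition 2 (every backdoor path blocked by {kappa, mu, zeta}):
  P1: blocked at fork node mu ∈ conditioning set.
  P2: blocked at fork node mu ∈ conditioning set.
  P3: blocked at fork node mu ∈ conditioning set.
  P4: blocked at fork node mu ∈ conditioning set.
  P5: blocked at fork node zeta ∈ conditioning set.
  P6: blocked at fork node zeta ∈ conditioning set.
  P7: blocked at fork node zeta ∈ conditioning set.
  P8: blocked at fork node zeta ∈ conditioning set.
{kappa, mu, zeta} does not satisfy the backdoor criterion.

No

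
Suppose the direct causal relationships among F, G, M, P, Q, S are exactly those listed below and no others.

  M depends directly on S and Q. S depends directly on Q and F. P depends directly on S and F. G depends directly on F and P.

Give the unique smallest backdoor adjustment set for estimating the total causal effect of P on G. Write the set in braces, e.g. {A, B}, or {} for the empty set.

Variables eligible for adjustment (non-descendants of P, excluding P and G): {F, M, Q, S}.
Backdoor paths from P to G:
  P1: P <- F -> G
  P2: P <- S <- F -> G
The empty set is not sufficient: P1 (P <- F -> G) has no collider blocking it and no conditioned non-collider, so it is open.
Try {F}:
  P1: blocked at fork node F ∈ conditioning set.
  P2: blocked at fork node F ∈ conditioning set.
{F} contains no descendant of P and blocks every backdoor path.
No other singleton works — e.g. {Q} leaves P1 open — so {F} is the unique smallest valid adjustment set.

{F}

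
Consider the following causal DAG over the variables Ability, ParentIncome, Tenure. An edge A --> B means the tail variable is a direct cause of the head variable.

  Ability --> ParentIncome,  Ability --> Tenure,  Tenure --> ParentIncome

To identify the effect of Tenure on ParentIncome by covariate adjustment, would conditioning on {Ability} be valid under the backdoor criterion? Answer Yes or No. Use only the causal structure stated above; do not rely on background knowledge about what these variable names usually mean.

Yes

Backdoor paths from Tenure to ParentIncome (paths whose first edge points into Tenure):
  P1: Tenure <- Ability -> ParentIncome
Condition 1 (no descendant of Tenure in the set): holds — descendants of Tenure are {ParentIncome}; none are in {Ability}.
Condition 2 (every backdoor path blocked by {Ability}):
  P1: blocked at fork node Ability ∈ conditioning set.
{Ability} satisfies the backdoor criterion.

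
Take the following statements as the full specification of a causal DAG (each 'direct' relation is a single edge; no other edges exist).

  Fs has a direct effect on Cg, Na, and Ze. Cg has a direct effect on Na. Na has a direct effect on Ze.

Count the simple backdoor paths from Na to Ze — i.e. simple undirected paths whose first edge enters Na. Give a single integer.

A backdoor path from Na to Ze is any simple undirected path whose first edge points into Na (i.e. leaves Na via a parent).
Parents of Na: {Cg, Fs}.
Enumerating:
  P1: Na <- Fs -> Ze
  P2: Na <- Cg <- Fs -> Ze
That exhausts the simple backdoor paths. Count: 2.

2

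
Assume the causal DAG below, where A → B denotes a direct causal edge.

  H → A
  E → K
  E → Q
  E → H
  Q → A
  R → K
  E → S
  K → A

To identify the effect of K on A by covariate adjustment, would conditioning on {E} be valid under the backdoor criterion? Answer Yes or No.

Backdoor paths from K to A (paths whose first edge points into K):
  P1: K <- E -> Q -> A
  P2: K <- E -> H -> A
Condition 1 (no descendant of K in the set): holds — descendants of K are {A}; none are in {E}.
Condition 2 (every backdoor path blocked by {E}):
  P1: blocked at fork node E ∈ conditioning set.
  P2: blocked at fork node E ∈ conditioning set.
{E} satisfies the backdoor criterion.

Yes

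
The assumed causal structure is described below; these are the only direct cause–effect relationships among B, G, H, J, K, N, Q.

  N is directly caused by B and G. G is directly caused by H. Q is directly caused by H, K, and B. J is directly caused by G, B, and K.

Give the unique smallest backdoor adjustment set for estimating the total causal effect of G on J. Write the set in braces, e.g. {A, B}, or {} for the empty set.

{}

Variables eligible for adjustment (non-descendants of G, excluding G and J): {B, H, K, Q}.
Backdoor paths from G to J:
  P1: G <- H -> Q <- B -> J
  P2: G <- H -> Q <- K -> J
Each backdoor path contains an unconditioned collider, so every path is already blocked with the empty conditioning set:
  P1: blocked at collider Q (neither it nor any descendant is in the conditioning set).
  P2: blocked at collider Q (neither it nor any descendant is in the conditioning set).
The empty set is therefore the unique smallest valid set.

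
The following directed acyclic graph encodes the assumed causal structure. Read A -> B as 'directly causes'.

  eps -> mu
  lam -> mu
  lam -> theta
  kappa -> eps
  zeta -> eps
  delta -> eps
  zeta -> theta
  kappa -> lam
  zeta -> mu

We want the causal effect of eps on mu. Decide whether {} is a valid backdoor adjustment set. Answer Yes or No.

No

Backdoor paths from eps to mu (paths whose first edge points into eps):
  P1: eps <- zeta -> theta <- lam -> mu
  P2: eps <- zeta -> mu
  P3: eps <- kappa -> lam -> theta <- zeta -> mu
  P4: eps <- kappa -> lam -> mu
Condition 1 (no descendant of eps in the set): holds — descendants of eps are {mu}; none are in {}.
Condition 2 (every backdoor path blocked by {}):
  P1: blocked at collider theta (neither it nor any descendant is in the conditioning set).
  P2: open — no interior node is in the conditioning set.
  P3: blocked at collider theta (neither it nor any descendant is in the conditioning set).
  P4: open — no interior node is in the conditioning set.
{} does not satisfy the backdoor criterion.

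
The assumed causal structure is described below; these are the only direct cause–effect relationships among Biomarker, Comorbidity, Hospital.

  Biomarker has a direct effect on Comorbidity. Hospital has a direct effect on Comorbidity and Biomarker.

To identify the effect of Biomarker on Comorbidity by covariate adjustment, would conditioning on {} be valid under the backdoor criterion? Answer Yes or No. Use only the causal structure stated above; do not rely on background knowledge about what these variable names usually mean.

Backdoor paths from Biomarker to Comorbidity (paths whose first edge points into Biomarker):
  P1: Biomarker <- Hospital -> Comorbidity
Condition 1 (no descendant of Biomarker in the set): holds — descendants of Biomarker are {Comorbidity}; none are in {}.
Condition 2 (every backdoor path blocked by {}):
  P1: open — no interior node is in the conditioning set.
{} does not satisfy the backdoor criterion.

No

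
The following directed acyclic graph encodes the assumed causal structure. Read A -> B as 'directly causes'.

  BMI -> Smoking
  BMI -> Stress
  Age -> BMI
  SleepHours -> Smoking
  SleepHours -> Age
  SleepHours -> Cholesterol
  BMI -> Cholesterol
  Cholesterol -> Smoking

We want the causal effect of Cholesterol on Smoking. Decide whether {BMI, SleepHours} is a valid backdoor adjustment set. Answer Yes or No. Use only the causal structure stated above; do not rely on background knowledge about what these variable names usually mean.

Backdoor paths from Cholesterol to Smoking (paths whose first edge points into Cholesterol):
  P1: Cholesterol <- SleepHours -> Age -> BMI -> Smoking
  P2: Cholesterol <- SleepHours -> Smoking
  P3: Cholesterol <- BMI <- Age <- SleepHours -> Smoking
  P4: Cholesterol <- BMI -> Smoking
Condition 1 (no descendant of Cholesterol in the set): holds — descendants of Cholesterol are {Smoking}; none are in {BMI, SleepHours}.
Condition 2 (every backdoor path blocked by {BMI, SleepHours}):
  P1: blocked at fork node SleepHours ∈ conditioning set.
  P2: blocked at fork node SleepHours ∈ conditioning set.
  P3: blocked at chain node BMI ∈ conditioning set.
  P4: blocked at fork node BMI ∈ conditioning set.
{BMI, SleepHours} satisfies the backdoor criterion.

Yes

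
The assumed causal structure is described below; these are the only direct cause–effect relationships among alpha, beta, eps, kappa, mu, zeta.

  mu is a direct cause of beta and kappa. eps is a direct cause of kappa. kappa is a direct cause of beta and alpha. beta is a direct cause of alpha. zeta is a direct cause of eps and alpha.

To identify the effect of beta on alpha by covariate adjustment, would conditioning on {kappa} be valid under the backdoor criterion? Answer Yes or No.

Backdoor paths from beta to alpha (paths whose first edge points into beta):
  P1: beta <- mu -> kappa <- eps <- zeta -> alpha
  P2: beta <- mu -> kappa -> alpha
  P3: beta <- kappa <- eps <- zeta -> alpha
  P4: beta <- kappa -> alpha
Condition 1 (no descendant of beta in the set): holds — descendants of beta are {alpha}; none are in {kappa}.
Condition 2 (every backdoor path blocked by {kappa}):
  P1: open — collider(s) kappa are conditioned on (or have a conditioned descendant) and no non-collider on the path is in the set.
  P2: blocked at chain node kappa ∈ conditioning set.
  P3: blocked at chain node kappa ∈ conditioning set.
  P4: blocked at fork node kappa ∈ conditioning set.
{kappa} does not satisfy the backdoor criterion.

No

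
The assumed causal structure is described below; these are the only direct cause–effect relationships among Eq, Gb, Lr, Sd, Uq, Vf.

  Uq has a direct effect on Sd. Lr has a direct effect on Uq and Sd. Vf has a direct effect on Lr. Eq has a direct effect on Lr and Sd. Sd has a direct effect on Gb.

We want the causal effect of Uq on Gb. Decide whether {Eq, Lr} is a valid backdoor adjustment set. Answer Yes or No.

Yes

Backdoor paths from Uq to Gb (paths whose first edge points into Uq):
  P1: Uq <- Lr <- Eq -> Sd -> Gb
  P2: Uq <- Lr -> Sd -> Gb
Condition 1 (no descendant of Uq in the set): holds — descendants of Uq are {Gb, Sd}; none are in {Eq, Lr}.
Condition 2 (every backdoor path blocked by {Eq, Lr}):
  P1: blocked at chain node Lr ∈ conditioning set.
  P2: blocked at fork node Lr ∈ conditioning set.
{Eq, Lr} satisfies the backdoor criterion.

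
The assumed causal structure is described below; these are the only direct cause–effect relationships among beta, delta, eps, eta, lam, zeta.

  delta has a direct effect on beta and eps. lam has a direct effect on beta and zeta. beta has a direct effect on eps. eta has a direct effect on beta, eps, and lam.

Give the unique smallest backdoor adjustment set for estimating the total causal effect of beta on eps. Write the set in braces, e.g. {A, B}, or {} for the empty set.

{delta, eta}

Variables eligible for adjustment (non-descendants of beta, excluding beta and eps): {delta, eta, lam, zeta}.
Backdoor paths from beta to eps:
  P1: beta <- delta -> eps
  P2: beta <- eta -> eps
  P3: beta <- lam <- eta -> eps
The empty set is not sufficient: P1 (beta <- delta -> eps) has no collider blocking it and no conditioned non-collider, so it is open.
Try {delta, eta}:
  P1: blocked at fork node delta ∈ conditioning set.
  P2: blocked at fork node eta ∈ conditioning set.
  P3: blocked at fork node eta ∈ conditioning set.
{delta, eta} contains no descendant of beta and blocks every backdoor path.
Every element of {delta, eta} is needed (dropping delta leaves P1 open; dropping eta leaves P2 open), so no proper subset is valid.
Among all size-2 subsets of the eligible variables, only {delta, eta} blocks every backdoor path, so it is the unique smallest valid adjustment set.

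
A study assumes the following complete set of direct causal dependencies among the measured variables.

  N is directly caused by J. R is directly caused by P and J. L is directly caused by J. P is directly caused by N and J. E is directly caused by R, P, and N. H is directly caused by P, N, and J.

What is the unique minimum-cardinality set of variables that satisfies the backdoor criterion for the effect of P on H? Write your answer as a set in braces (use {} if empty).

{J, N}

Variables eligible for adjustment (non-descendants of P, excluding P and H): {J, L, N}.
Backdoor paths from P to H:
  P1: P <- J -> N -> H
  P2: P <- J -> R -> E <- N -> H
  P3: P <- J -> H
  P4: P <- N <- J -> H
  P5: P <- N -> H
  P6: P <- N -> E <- R <- J -> H
The empty set is not sufficient: P1 (P <- J -> N -> H) has no collider blocking it and no conditioned non-collider, so it is open.
Try {J, N}:
  P1: blocked at fork node J ∈ conditioning set.
  P2: blocked at fork node J ∈ conditioning set.
  P3: blocked at fork node J ∈ conditioning set.
  P4: blocked at chain node N ∈ conditioning set.
  P5: blocked at fork node N ∈ conditioning set.
  P6: blocked at fork node N ∈ conditioning set.
{J, N} contains no descendant of P and blocks every backdoor path.
Every element of {J, N} is needed (dropping J leaves P3 open; dropping N leaves P5 open), so no proper subset is valid.
Among all size-2 subsets of the eligible variables, only {J, N} blocks every backdoor path, so it is the unique smallest valid adjustment set.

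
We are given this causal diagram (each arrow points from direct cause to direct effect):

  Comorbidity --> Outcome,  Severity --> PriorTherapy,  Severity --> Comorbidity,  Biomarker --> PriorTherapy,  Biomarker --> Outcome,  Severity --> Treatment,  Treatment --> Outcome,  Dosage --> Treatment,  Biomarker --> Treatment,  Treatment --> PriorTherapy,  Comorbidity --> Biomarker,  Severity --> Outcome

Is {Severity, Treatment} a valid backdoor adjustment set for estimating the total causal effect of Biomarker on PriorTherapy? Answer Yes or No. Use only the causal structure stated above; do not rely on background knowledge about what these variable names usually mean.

No

Backdoor paths from Biomarker to PriorTherapy (paths whose first edge points into Biomarker):
  P1: Biomarker <- Comorbidity <- Severity -> Treatment -> PriorTherapy
  P2: Biomarker <- Comorbidity <- Severity -> PriorTherapy
  P3: Biomarker <- Comorbidity <- Severity -> Outcome <- Treatment -> PriorTherapy
  P4: Biomarker <- Comorbidity -> Outcome <- Severity -> Treatment -> PriorTherapy
  P5: Biomarker <- Comorbidity -> Outcome <- Severity -> PriorTherapy
  P6: Biomarker <- Comorbidity -> Outcome <- Treatment <- Severity -> PriorTherapy
  P7: Biomarker <- Comorbidity -> Outcome <- Treatment -> PriorTherapy
Condition 1 (no descendant of Biomarker in the set): FAILS — Treatment is a descendant of Biomarker.
Condition 2 (every backdoor path blocked by {Severity, Treatment}):
  P1: blocked at fork node Severity ∈ conditioning set.
  P2: blocked at fork node Severity ∈ conditioning set.
  P3: blocked at fork node Severity ∈ conditioning set.
  P4: blocked at collider Outcome (neither it nor any descendant is in the conditioning set).
  P5: blocked at collider Outcome (neither it nor any descendant is in the conditioning set).
  P6: blocked at collider Outcome (neither it nor any descendant is in the conditioning set).
  P7: blocked at collider Outcome (neither it nor any descendant is in the conditioning set).
{Severity, Treatment} does not satisfy the backdoor criterion.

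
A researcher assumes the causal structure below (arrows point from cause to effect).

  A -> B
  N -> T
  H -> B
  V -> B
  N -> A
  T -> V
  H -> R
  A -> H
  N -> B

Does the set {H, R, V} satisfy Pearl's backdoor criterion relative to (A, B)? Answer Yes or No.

No

Backdoor paths from A to B (paths whose first edge points into A):
  P1: A <- N -> T -> V -> B
  P2: A <- N -> B
Condition 1 (no descendant of A in the set): FAILS — H and R are descendants of A.
Condition 2 (every backdoor path blocked by {H, R, V}):
  P1: blocked at chain node V ∈ conditioning set.
  P2: open — no interior node is in the conditioning set.
{H, R, V} does not satisfy the backdoor criterion.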